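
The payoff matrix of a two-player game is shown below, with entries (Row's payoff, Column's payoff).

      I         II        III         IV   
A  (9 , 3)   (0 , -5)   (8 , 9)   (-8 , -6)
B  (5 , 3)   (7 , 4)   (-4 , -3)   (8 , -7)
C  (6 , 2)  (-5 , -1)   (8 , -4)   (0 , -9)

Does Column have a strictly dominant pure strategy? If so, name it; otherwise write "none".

none

I fails to dominate II at B (3<4).
II fails to dominate I at A (-5<3).
III fails to dominate I at B (-3<3).
IV fails to dominate I at A (-6<3).
No single strategy dominates all the others.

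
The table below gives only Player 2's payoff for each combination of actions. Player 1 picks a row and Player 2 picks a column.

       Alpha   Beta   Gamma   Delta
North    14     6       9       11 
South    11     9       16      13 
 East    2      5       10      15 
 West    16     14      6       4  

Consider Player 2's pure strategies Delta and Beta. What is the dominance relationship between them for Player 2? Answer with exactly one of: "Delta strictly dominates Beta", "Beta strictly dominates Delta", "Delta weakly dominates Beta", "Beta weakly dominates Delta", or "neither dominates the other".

neither dominates the other

Compare Delta to Beta across every action of Player 1: North: 11>6, South: 13>9, East: 15>5, West: 4<14.
Delta does better at North, South, East but worse at West; neither strategy dominates the other.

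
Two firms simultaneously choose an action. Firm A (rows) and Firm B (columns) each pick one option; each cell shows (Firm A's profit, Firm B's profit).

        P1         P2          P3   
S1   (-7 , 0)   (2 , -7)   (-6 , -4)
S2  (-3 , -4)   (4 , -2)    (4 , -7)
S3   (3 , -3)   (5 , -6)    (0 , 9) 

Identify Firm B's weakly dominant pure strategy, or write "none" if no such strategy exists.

none

P1 fails to dominate P2 at S2 (-4<-2).
P2 fails to dominate P1 at S1 (-7<0).
P3 fails to dominate P1 at S1 (-4<0).
No single strategy dominates all the others.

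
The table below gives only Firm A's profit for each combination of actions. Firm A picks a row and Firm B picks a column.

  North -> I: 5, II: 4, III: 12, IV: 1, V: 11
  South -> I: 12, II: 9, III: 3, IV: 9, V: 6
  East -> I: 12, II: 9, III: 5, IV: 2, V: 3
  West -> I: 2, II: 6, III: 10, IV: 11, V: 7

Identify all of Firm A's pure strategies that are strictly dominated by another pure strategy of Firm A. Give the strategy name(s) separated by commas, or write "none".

none

North: no other strategy beats it everywhere (South at III (12>3); East at III (12>5); West at I (5>2)).
South is not dominated — it holds its own against North at I (12>5); East at I (12=12); West at I (12>2).
East: no other strategy beats it everywhere (North at I (12>5); South at I (12=12); West at I (12>2)).
West is not dominated — it holds its own against North at II (6>4); South at III (10>3); East at III (10>5).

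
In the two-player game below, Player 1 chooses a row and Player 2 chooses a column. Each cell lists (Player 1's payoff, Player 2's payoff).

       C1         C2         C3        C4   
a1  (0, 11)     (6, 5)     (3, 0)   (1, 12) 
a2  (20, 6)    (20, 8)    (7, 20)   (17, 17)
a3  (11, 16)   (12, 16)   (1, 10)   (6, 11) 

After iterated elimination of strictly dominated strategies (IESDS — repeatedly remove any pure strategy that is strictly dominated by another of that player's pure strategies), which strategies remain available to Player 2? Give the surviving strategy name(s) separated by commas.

Player 1's strategy a1 is strictly dominated by a2 (C1: 20>0, C2: 20>6, C3: 7>3, C4: 17>1) and is removed.
Row a3 is eliminated: a2 beats it against every remaining column (C1: 20>11, C2: 20>12, C3: 7>1, C4: 17>6).
For Player 2, C2 strictly dominates C1 on the remaining rows (a2: 8>6); eliminate C1.
For Player 2, C3 strictly dominates C2 on the remaining rows (a2: 20>8); eliminate C2.
For Player 2, C3 strictly dominates C4 on the remaining rows (a2: 20>17); eliminate C4.
Among the remaining strategies, none is strictly dominated by another pure strategy of the same player, so the elimination stops.
Surviving strategies — Player 1: {a2}; Player 2: {C3}.

C3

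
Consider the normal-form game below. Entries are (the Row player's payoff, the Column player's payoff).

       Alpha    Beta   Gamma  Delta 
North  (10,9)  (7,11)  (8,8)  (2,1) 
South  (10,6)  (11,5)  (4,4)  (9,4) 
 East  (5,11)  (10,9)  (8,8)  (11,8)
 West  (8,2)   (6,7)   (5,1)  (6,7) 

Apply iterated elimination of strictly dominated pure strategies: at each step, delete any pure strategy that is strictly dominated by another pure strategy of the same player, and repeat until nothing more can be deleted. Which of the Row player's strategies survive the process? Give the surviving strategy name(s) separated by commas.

For the Column player, Alpha strictly dominates Gamma on the remaining rows (North: 9>8, South: 6>4, East: 11>8, West: 2>1); eliminate Gamma.
For the Row player, South strictly dominates West on the remaining columns (Alpha: 10>8, Beta: 11>6, Delta: 9>6); eliminate West.
Column Delta is eliminated: Alpha beats it against every remaining row (North: 9>1, South: 6>4, East: 11>8).
Row East is eliminated: South beats it against every remaining column (Alpha: 10>5, Beta: 11>10).
Among the remaining strategies, none is strictly dominated by another pure strategy of the same player, so the elimination stops.
Surviving strategies — the Row player: {North, South}; the Column player: {Alpha, Beta}.

North, South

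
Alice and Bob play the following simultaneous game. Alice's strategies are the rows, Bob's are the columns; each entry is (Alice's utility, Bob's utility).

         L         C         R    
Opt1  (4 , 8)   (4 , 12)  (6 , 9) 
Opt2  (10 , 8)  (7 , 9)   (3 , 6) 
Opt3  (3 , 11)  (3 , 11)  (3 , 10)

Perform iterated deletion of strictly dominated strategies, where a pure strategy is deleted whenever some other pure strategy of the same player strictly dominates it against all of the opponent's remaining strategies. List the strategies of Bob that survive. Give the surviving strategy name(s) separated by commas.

For Alice, Opt1 strictly dominates Opt3 on the remaining columns (L: 4>3, C: 4>3, R: 6>3); eliminate Opt3.
For Bob, C strictly dominates L on the remaining rows (Opt1: 12>8, Opt2: 9>8); eliminate L.
Bob's strategy R is strictly dominated by C (Opt1: 12>9, Opt2: 9>6) and is removed.
Alice's strategy Opt1 is strictly dominated by Opt2 (C: 7>4) and is removed.
Among the remaining strategies, none is strictly dominated by another pure strategy of the same player, so the elimination stops.
Surviving strategies — Alice: {Opt2}; Bob: {C}.

C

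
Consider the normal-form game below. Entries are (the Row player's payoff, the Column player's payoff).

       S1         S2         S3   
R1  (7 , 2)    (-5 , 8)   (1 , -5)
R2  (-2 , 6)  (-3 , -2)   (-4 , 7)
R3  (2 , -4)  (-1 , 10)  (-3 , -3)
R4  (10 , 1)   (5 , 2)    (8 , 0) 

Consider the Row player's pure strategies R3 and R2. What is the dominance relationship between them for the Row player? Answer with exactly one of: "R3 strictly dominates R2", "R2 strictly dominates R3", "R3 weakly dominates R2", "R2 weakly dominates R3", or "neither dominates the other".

R3 strictly dominates R2

R3's payoffs vs R2's, by the Column player's action — S1: 2>-2, S2: -1>-3, S3: -3>-4.
Every comparison favours R3, so R3 strictly dominates R2.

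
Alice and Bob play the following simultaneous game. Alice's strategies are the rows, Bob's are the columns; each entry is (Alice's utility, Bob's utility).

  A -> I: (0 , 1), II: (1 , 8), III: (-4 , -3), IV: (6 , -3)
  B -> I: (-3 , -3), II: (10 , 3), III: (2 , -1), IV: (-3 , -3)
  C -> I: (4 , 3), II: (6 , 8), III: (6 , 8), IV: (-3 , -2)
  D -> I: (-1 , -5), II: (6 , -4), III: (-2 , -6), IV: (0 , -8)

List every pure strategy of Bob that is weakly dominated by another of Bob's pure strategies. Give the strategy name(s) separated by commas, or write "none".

I, III, IV

I: dominated, since II does at least as well everywhere (A: 8>1, B: 3>-3, C: 8>3, D: -4>-5).
II: no other strategy beats it everywhere (I at A (8>1); III at A (8>-3); IV at A (8>-3)).
II weakly dominates III — A: 8>-3, B: 3>-1, C: 8=8, D: -4>-6.
IV is weakly dominated by I (A: 1>-3, B: -3=-3, C: 3>-2, D: -5>-8).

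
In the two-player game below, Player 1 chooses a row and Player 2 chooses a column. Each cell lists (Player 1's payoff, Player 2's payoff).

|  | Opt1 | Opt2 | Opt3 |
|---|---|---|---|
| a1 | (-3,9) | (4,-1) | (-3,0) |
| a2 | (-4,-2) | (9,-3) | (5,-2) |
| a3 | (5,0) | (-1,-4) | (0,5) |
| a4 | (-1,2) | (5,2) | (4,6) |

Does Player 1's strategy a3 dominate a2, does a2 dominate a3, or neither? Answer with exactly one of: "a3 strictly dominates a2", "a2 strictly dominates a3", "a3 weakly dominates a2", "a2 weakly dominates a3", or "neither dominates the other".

Compare a3 to a2 across each choice by Player 2: Opt1: 5>-4, Opt2: -1<9, Opt3: 0<5.
a3 does better at Opt1 but worse at Opt2, Opt3; neither strategy dominates the other.

neither dominates the other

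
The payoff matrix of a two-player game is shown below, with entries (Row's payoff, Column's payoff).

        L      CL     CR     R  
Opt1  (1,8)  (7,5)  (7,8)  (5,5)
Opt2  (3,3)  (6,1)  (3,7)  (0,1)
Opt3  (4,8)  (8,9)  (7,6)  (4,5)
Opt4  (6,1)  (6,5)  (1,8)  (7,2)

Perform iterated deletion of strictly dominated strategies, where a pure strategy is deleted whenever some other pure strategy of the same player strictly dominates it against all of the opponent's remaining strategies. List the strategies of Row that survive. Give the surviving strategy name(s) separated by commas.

For Row, Opt3 strictly dominates Opt2 on the remaining columns (L: 4>3, CL: 8>6, CR: 7>3, R: 4>0); eliminate Opt2.
Column R is eliminated: CR beats it against every remaining row (Opt1: 8>5, Opt3: 6>5, Opt4: 8>2).
Among the remaining strategies, none is strictly dominated by another pure strategy of the same player, so the elimination stops.
Surviving strategies — Row: {Opt1, Opt3, Opt4}; Column: {L, CL, CR}.

Opt1, Opt3, Opt4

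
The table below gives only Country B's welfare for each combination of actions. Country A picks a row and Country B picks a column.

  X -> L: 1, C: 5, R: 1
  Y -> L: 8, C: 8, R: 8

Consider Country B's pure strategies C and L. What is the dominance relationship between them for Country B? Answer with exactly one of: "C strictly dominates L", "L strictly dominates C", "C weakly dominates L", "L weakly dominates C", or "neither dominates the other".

Compare C to L across every action of Country A: X: 5>1, Y: 8=8.
C is at least as good everywhere and strictly better somewhere (tied only at Y), so C weakly but not strictly dominates L.

C weakly dominates L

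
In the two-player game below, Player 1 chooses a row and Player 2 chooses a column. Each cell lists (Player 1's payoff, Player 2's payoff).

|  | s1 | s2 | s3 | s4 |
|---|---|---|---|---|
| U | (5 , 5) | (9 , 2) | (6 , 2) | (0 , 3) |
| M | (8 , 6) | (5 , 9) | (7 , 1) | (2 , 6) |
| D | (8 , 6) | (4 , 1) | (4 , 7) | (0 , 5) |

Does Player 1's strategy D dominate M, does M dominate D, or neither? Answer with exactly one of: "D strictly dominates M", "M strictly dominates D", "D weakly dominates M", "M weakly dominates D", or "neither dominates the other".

M weakly dominates D

D's payoffs vs M's, by Player 2's action — s1: 8=8, s2: 4<5, s3: 4<7, s4: 0<2.
M is at least as good everywhere and strictly better somewhere (tied at s1), so M weakly dominates D.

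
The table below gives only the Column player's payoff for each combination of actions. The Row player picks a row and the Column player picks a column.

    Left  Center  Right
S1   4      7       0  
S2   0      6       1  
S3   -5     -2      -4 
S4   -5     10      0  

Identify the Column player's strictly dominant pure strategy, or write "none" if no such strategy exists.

Center

Center vs Left: S1: 7>4, S2: 6>0, S3: -2>-5, S4: 10>-5.
Center vs Right: S1: 7>0, S2: 6>1, S3: -2>-4, S4: 10>0.
Center strictly beats every other strategy against every opponent action, so it is strictly dominant.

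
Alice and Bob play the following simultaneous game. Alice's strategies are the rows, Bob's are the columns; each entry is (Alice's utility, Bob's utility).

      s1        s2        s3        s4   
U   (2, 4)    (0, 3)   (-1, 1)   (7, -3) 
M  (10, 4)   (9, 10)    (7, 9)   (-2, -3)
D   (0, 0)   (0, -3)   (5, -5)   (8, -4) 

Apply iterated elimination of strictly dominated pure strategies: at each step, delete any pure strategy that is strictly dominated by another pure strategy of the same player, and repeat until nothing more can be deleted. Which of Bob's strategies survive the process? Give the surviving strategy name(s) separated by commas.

s2

Bob's strategy s3 is strictly dominated by s2 (U: 3>1, M: 10>9, D: -3>-5) and is removed.
For Bob, s1 strictly dominates s4 on the remaining rows (U: 4>-3, M: 4>-3, D: 0>-4); eliminate s4.
Alice's strategy U is strictly dominated by M (s1: 10>2, s2: 9>0) and is removed.
Alice's strategy D is strictly dominated by M (s1: 10>0, s2: 9>0) and is removed.
Column s1 is eliminated: s2 beats it against every remaining row (M: 10>4).
Among the remaining strategies, none is strictly dominated by another pure strategy of the same player, so the elimination stops.
Surviving strategies — Alice: {M}; Bob: {s2}.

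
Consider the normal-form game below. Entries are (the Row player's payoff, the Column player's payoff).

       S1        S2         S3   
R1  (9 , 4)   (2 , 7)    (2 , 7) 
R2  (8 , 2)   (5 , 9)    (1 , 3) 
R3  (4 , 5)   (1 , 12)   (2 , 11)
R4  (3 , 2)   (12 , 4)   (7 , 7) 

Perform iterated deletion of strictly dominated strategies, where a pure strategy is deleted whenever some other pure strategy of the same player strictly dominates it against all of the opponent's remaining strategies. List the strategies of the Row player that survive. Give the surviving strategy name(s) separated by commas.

R4

For the Column player, S2 strictly dominates S1 on the remaining rows (R1: 7>4, R2: 9>2, R3: 12>5, R4: 4>2); eliminate S1.
Row R1 is eliminated: R4 beats it against every remaining column (S2: 12>2, S3: 7>2).
For the Row player, R4 strictly dominates R2 on the remaining columns (S2: 12>5, S3: 7>1); eliminate R2.
Row R3 is eliminated: R4 beats it against every remaining column (S2: 12>1, S3: 7>2).
For the Column player, S3 strictly dominates S2 on the remaining rows (R4: 7>4); eliminate S2.
Among the remaining strategies, none is strictly dominated by another pure strategy of the same player, so the elimination stops.
Surviving strategies — the Row player: {R4}; the Column player: {S3}.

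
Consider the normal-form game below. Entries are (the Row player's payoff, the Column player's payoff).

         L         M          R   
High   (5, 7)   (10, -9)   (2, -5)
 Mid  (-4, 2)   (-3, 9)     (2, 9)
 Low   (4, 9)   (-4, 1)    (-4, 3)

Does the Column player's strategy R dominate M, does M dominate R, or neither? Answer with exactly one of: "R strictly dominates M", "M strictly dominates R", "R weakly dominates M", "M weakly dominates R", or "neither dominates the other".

R weakly dominates M

R's payoffs vs M's, by the Row player's action — High: -5>-9, Mid: 9=9, Low: 3>1.
R is at least as good everywhere and strictly better somewhere (tied only at Mid), so R weakly but not strictly dominates M.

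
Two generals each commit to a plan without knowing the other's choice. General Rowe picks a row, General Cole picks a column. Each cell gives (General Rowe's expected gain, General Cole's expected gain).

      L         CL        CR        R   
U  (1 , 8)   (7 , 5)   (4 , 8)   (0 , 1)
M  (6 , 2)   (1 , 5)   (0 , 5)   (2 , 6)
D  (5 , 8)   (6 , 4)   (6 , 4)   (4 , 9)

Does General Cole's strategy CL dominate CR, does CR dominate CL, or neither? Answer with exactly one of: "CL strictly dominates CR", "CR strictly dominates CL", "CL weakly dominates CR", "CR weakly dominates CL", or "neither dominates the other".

Compare CL to CR across every action of General Rowe: U: 5<8, M: 5=5, D: 4=4.
CR is at least as good everywhere and strictly better somewhere (tied at M, D), so CR weakly dominates CL.

CR weakly dominates CL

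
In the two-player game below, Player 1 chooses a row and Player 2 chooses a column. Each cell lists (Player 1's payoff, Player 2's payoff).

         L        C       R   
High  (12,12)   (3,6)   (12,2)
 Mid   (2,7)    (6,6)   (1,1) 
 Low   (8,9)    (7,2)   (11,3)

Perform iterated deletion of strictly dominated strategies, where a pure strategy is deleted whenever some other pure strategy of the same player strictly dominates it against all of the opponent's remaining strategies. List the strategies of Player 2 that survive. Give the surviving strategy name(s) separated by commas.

Row Mid is eliminated: Low beats it against every remaining column (L: 8>2, C: 7>6, R: 11>1).
Column C is eliminated: L beats it against every remaining row (High: 12>6, Low: 9>2).
Player 1's strategy Low is strictly dominated by High (L: 12>8, R: 12>11) and is removed.
Player 2's strategy R is strictly dominated by L (High: 12>2) and is removed.
Among the remaining strategies, none is strictly dominated by another pure strategy of the same player, so the elimination stops.
Surviving strategies — Player 1: {High}; Player 2: {L}.

L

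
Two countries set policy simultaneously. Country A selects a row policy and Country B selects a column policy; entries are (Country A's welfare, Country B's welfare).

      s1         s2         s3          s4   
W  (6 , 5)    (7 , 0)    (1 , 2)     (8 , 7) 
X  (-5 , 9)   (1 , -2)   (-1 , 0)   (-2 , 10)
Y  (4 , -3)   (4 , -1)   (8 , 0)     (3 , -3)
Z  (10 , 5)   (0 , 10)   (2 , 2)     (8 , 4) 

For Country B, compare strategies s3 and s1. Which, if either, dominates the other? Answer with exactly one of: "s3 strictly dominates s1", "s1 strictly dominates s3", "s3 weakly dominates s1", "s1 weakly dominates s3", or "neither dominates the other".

neither dominates the other

Compare s3 to s1 across each choice by Country A: W: 2<5, X: 0<9, Y: 0>-3, Z: 2<5.
s3 does better at Y but worse at W, X, Z; neither strategy dominates the other.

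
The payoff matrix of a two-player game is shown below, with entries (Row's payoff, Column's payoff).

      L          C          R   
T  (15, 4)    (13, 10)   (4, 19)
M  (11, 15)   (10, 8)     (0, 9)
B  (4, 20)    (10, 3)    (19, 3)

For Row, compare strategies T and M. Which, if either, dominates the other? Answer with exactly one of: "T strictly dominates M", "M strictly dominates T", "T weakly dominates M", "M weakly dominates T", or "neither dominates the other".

T strictly dominates M

T's payoffs vs M's, by Column's action — L: 15>11, C: 13>10, R: 4>0.
T gives a strictly higher payoff against each opponent action, so T strictly dominates M.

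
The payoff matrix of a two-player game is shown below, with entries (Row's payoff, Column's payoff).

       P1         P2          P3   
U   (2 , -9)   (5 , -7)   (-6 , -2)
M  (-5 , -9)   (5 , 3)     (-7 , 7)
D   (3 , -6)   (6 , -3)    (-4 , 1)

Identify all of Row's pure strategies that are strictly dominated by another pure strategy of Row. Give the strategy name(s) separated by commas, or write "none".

U: dominated, since D does at least as well everywhere (P1: 3>2, P2: 6>5, P3: -4>-6).
M: dominated, since D does at least as well everywhere (P1: 3>-5, P2: 6>5, P3: -4>-7).
Nothing dominates D: U at P1 (3>2); M at P1 (3>-5).

U, M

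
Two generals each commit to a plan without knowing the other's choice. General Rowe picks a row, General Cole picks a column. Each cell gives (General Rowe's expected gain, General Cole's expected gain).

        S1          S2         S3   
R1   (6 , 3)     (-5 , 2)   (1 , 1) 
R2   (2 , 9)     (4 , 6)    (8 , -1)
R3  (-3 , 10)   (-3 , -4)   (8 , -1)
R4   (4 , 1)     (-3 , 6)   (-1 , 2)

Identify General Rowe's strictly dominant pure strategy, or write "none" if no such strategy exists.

none

R1 fails to dominate R2 at S2 (-5<4).
R2 fails to dominate R1 at S1 (2<6).
R3 fails to dominate R1 at S1 (-3<6).
R4 fails to dominate R1 at S1 (4<6).
No single strategy dominates all the others.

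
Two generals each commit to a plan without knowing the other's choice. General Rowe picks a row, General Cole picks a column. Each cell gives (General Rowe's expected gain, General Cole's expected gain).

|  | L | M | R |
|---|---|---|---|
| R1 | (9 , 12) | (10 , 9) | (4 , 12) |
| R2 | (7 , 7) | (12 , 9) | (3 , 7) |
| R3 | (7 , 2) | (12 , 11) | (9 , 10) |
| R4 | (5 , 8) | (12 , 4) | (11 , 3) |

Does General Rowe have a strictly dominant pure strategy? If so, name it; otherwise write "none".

none

R1 fails to dominate R2 at M (10<12).
R2 fails to dominate R1 at L (7<9).
R3 fails to dominate R1 at L (7<9).
R4 fails to dominate R1 at L (5<9).
No single strategy dominates all the others.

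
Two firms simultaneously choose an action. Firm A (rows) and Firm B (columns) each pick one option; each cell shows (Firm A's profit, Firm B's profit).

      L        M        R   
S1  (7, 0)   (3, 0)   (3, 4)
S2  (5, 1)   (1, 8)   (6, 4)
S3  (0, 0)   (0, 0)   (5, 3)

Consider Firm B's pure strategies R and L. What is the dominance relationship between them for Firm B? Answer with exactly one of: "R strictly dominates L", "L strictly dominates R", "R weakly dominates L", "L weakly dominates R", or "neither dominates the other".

R strictly dominates L

Compare R to L across each choice by Firm A: S1: 4>0, S2: 4>1, S3: 3>0.
Every comparison favours R, so R strictly dominates L.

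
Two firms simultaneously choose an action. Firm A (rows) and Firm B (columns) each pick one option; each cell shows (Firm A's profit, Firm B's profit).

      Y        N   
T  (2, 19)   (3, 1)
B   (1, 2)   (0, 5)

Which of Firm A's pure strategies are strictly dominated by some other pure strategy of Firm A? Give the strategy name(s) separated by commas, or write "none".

T: no other strategy beats it everywhere (B at Y (2>1)).
B is strictly dominated by T (Y: 2>1, N: 3>0).

B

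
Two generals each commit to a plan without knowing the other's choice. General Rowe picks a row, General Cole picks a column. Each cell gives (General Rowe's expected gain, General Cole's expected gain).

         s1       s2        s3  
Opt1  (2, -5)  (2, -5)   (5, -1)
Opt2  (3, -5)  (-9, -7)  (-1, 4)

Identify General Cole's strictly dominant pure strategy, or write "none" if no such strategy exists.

s3 vs s1: Opt1: -1>-5, Opt2: 4>-5.
s3 vs s2: Opt1: -1>-5, Opt2: 4>-7.
s3 strictly beats every other strategy against every opponent action, so it is strictly dominant.

s3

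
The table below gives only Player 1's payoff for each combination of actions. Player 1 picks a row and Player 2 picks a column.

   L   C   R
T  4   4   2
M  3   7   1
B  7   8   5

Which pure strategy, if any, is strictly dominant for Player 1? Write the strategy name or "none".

B vs T: L: 7>4, C: 8>4, R: 5>2.
B vs M: L: 7>3, C: 8>7, R: 5>1.
B strictly beats every other strategy against every opponent action, so it is strictly dominant.

B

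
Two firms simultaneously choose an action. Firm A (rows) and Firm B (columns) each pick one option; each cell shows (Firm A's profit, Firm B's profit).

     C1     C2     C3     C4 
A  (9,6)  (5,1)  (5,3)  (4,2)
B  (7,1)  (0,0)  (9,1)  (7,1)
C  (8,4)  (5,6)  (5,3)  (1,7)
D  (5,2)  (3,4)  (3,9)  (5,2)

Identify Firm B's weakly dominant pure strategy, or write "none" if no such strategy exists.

none

C1 fails to dominate C2 at C (4<6).
C2 fails to dominate C1 at A (1<6).
C3 fails to dominate C1 at A (3<6).
C4 fails to dominate C1 at A (2<6).
No single strategy dominates all the others.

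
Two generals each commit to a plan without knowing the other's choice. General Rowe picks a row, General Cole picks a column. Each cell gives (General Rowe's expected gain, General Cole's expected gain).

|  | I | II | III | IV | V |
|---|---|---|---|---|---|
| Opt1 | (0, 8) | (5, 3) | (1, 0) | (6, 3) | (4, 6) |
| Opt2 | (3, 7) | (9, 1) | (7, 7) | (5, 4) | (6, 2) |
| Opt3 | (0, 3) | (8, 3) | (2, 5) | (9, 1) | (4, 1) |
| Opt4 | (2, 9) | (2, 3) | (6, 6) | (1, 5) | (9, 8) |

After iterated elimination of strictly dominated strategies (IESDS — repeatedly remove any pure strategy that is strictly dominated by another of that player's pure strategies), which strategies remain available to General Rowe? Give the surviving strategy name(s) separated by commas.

Opt2

General Cole's strategy IV is strictly dominated by I (Opt1: 8>3, Opt2: 7>4, Opt3: 3>1, Opt4: 9>5) and is removed.
Row Opt1 is eliminated: Opt2 beats it against every remaining column (I: 3>0, II: 9>5, III: 7>1, V: 6>4).
General Rowe's strategy Opt3 is strictly dominated by Opt2 (I: 3>0, II: 9>8, III: 7>2, V: 6>4) and is removed.
Column II is eliminated: I beats it against every remaining row (Opt2: 7>1, Opt4: 9>3).
For General Cole, I strictly dominates V on the remaining rows (Opt2: 7>2, Opt4: 9>8); eliminate V.
For General Rowe, Opt2 strictly dominates Opt4 on the remaining columns (I: 3>2, III: 7>6); eliminate Opt4.
Among the remaining strategies, none is strictly dominated by another pure strategy of the same player, so the elimination stops.
Surviving strategies — General Rowe: {Opt2}; General Cole: {I, III}.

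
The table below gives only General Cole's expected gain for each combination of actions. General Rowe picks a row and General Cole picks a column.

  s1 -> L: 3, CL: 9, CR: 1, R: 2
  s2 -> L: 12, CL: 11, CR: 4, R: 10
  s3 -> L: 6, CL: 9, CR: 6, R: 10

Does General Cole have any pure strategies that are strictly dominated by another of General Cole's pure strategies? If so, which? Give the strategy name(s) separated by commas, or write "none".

Nothing dominates L: CL at s2 (12>11); CR at s1 (3>1); R at s1 (3>2).
CL is not dominated — it holds its own against L at s1 (9>3); CR at s1 (9>1); R at s1 (9>2).
CR is strictly dominated by CL (s1: 9>1, s2: 11>4, s3: 9>6).
Nothing dominates R: L at s3 (10>6); CL at s3 (10>9); CR at s1 (2>1).

CR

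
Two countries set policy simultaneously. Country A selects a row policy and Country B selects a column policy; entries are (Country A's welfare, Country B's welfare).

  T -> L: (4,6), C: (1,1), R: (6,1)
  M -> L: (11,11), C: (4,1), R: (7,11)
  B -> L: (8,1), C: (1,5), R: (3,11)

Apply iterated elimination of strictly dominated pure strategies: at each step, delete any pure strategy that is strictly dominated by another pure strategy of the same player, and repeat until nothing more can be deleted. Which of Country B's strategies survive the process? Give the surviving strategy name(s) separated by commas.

L, R

Row T is eliminated: M beats it against every remaining column (L: 11>4, C: 4>1, R: 7>6).
For Country A, M strictly dominates B on the remaining columns (L: 11>8, C: 4>1, R: 7>3); eliminate B.
For Country B, L strictly dominates C on the remaining rows (M: 11>1); eliminate C.
Among the remaining strategies, none is strictly dominated by another pure strategy of the same player, so the elimination stops.
Surviving strategies — Country A: {M}; Country B: {L, R}.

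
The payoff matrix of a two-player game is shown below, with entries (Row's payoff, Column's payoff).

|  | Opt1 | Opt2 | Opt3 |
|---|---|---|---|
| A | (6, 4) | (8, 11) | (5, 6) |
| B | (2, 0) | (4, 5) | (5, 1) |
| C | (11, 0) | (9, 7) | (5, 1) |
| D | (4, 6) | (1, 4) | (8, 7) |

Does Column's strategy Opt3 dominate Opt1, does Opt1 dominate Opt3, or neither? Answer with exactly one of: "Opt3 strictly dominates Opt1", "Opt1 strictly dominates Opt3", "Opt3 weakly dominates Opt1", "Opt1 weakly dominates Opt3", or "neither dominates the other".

Opt3 strictly dominates Opt1

Opt3's payoffs vs Opt1's, by Row's action — A: 6>4, B: 1>0, C: 1>0, D: 7>6.
Every comparison favours Opt3, so Opt3 strictly dominates Opt1.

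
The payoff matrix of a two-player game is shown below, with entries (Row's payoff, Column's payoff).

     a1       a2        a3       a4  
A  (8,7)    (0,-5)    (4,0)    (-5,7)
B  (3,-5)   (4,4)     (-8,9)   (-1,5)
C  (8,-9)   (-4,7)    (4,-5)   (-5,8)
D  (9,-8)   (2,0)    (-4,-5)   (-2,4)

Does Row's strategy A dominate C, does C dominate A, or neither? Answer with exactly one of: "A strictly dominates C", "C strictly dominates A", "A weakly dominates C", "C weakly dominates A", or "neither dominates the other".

A's payoffs vs C's, by Column's action — a1: 8=8, a2: 0>-4, a3: 4=4, a4: -5=-5.
A is at least as good everywhere and strictly better somewhere (tied only at a1, a3, a4), so A weakly but not strictly dominates C.

A weakly dominates C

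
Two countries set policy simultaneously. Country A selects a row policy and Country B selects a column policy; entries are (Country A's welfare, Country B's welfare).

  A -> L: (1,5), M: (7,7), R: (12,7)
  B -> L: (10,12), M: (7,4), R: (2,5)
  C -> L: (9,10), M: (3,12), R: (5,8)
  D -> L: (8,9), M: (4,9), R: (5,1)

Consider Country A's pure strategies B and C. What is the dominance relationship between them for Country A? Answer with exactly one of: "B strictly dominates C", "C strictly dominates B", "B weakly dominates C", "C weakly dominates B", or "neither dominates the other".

B's payoffs vs C's, by Country B's action — L: 10>9, M: 7>3, R: 2<5.
B does better at L, M but worse at R; neither strategy dominates the other.

neither dominates the other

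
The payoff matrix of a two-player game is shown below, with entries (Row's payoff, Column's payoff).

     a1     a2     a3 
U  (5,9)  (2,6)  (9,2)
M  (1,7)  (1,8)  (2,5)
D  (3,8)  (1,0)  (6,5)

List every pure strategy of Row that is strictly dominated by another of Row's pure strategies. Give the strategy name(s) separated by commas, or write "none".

M, D

U is not dominated — it holds its own against M at a1 (5>1); D at a1 (5>3).
M is strictly dominated by U (a1: 5>1, a2: 2>1, a3: 9>2).
D is strictly dominated by U (a1: 5>3, a2: 2>1, a3: 9>6).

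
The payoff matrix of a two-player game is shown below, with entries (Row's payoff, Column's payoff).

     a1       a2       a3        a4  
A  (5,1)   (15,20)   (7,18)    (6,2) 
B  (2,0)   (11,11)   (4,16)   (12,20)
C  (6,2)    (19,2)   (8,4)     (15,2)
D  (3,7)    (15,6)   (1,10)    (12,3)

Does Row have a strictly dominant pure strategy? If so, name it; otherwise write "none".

C

C vs A: a1: 6>5, a2: 19>15, a3: 8>7, a4: 15>6.
C vs B: a1: 6>2, a2: 19>11, a3: 8>4, a4: 15>12.
C vs D: a1: 6>3, a2: 19>15, a3: 8>1, a4: 15>12.
C strictly beats every other strategy against every opponent action, so it is strictly dominant.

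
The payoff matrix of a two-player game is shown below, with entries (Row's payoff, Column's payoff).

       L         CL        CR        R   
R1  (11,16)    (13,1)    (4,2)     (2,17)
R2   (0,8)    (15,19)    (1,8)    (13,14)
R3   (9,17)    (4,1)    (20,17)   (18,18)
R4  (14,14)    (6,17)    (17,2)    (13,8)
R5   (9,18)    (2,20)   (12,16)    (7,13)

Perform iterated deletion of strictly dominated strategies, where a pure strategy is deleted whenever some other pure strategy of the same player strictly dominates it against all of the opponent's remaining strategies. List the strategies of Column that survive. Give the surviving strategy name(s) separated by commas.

L, CL, R

For Row, R4 strictly dominates R5 on the remaining columns (L: 14>9, CL: 6>2, CR: 17>12, R: 13>7); eliminate R5.
Column CR is eliminated: R beats it against every remaining row (R1: 17>2, R2: 14>8, R3: 18>17, R4: 8>2).
Among the remaining strategies, none is strictly dominated by another pure strategy of the same player, so the elimination stops.
Surviving strategies — Row: {R1, R2, R3, R4}; Column: {L, CL, R}.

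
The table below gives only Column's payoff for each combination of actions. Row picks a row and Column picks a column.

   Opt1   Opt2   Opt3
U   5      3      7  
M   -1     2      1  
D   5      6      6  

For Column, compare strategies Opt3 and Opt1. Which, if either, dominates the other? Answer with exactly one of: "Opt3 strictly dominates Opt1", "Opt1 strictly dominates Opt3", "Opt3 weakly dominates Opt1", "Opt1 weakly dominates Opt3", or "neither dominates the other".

Opt3's payoffs vs Opt1's, by Row's action — U: 7>5, M: 1>-1, D: 6>5.
Opt3 gives a strictly higher payoff against every action of Row, so Opt3 strictly dominates Opt1.

Opt3 strictly dominates Opt1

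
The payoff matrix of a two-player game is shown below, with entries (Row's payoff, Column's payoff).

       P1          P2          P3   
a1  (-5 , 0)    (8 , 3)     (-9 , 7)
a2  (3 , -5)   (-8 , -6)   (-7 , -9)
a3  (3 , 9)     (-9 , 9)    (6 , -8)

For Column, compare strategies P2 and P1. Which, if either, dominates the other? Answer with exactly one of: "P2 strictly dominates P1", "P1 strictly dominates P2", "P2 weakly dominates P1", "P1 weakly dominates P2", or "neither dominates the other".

Compare P2 to P1 across each opponent action: a1: 3>0, a2: -6<-5, a3: 9=9.
P2 does better at a1 but worse at a2; neither strategy dominates the other.

neither dominates the other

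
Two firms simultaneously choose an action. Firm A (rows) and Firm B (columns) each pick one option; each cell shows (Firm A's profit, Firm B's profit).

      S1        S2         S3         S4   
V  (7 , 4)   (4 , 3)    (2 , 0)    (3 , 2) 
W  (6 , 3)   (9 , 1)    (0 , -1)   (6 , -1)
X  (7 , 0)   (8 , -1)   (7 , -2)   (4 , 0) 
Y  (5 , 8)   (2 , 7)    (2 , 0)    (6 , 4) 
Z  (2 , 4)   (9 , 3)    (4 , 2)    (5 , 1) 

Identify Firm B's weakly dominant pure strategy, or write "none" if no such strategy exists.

S1

S1 vs S2: V: 4>3, W: 3>1, X: 0>-1, Y: 8>7, Z: 4>3.
S1 vs S3: V: 4>0, W: 3>-1, X: 0>-2, Y: 8>0, Z: 4>2.
S1 vs S4: V: 4>2, W: 3>-1, X: 0=0, Y: 8>4, Z: 4>1.
S1 is at least as good as every other strategy against every opponent action, so it is weakly dominant.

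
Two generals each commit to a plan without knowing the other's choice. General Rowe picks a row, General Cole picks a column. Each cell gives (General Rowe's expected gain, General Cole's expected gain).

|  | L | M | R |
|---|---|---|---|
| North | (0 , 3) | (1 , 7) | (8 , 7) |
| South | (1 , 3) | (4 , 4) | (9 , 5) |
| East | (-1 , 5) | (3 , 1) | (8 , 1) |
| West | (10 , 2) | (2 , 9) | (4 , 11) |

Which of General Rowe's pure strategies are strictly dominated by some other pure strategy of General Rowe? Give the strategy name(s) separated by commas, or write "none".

North: dominated, since South does at least as well everywhere (L: 1>0, M: 4>1, R: 9>8).
South is not dominated — it holds its own against North at L (1>0); East at L (1>-1); West at M (4>2).
South strictly dominates East — L: 1>-1, M: 4>3, R: 9>8.
Nothing dominates West: North at L (10>0); South at L (10>1); East at L (10>-1).

North, East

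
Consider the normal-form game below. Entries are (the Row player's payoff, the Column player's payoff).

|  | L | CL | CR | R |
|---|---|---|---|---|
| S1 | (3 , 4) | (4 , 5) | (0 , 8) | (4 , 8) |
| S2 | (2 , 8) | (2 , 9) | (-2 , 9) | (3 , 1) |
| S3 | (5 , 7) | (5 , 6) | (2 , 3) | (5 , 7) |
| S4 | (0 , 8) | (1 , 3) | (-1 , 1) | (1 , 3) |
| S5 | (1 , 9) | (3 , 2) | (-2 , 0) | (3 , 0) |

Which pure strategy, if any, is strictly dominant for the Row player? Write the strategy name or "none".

S3

S3 vs S1: L: 5>3, CL: 5>4, CR: 2>0, R: 5>4.
S3 vs S2: L: 5>2, CL: 5>2, CR: 2>-2, R: 5>3.
S3 vs S4: L: 5>0, CL: 5>1, CR: 2>-1, R: 5>1.
S3 vs S5: L: 5>1, CL: 5>3, CR: 2>-2, R: 5>3.
S3 strictly beats every other strategy against every opponent action, so it is strictly dominant.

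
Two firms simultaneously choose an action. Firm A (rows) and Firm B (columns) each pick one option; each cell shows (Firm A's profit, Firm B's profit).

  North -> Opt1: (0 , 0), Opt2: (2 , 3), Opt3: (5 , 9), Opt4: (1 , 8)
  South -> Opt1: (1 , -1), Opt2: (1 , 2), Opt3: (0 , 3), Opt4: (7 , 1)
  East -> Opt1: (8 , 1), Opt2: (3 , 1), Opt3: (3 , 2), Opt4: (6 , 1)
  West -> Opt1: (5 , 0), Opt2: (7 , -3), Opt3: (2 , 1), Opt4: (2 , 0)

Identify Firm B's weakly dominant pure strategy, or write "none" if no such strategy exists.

Opt3 vs Opt1: North: 9>0, South: 3>-1, East: 2>1, West: 1>0.
Opt3 vs Opt2: North: 9>3, South: 3>2, East: 2>1, West: 1>-3.
Opt3 vs Opt4: North: 9>8, South: 3>1, East: 2>1, West: 1>0.
Opt3 is at least as good as every other strategy against every opponent action, so it is weakly dominant.

Opt3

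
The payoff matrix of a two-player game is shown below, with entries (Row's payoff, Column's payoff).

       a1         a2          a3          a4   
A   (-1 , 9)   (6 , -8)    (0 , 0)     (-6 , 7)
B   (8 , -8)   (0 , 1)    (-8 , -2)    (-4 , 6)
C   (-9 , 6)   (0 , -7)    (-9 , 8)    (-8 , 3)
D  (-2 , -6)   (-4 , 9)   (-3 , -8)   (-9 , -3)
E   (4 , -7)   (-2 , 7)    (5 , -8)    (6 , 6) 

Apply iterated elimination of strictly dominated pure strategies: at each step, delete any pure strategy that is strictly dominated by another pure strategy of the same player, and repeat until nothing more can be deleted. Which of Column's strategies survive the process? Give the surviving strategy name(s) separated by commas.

a1, a2, a4

Row C is eliminated: A beats it against every remaining column (a1: -1>-9, a2: 6>0, a3: 0>-9, a4: -6>-8).
For Row, A strictly dominates D on the remaining columns (a1: -1>-2, a2: 6>-4, a3: 0>-3, a4: -6>-9); eliminate D.
Column a3 is eliminated: a4 beats it against every remaining row (A: 7>0, B: 6>-2, E: 6>-8).
Among the remaining strategies, none is strictly dominated by another pure strategy of the same player, so the elimination stops.
Surviving strategies — Row: {A, B, E}; Column: {a1, a2, a4}.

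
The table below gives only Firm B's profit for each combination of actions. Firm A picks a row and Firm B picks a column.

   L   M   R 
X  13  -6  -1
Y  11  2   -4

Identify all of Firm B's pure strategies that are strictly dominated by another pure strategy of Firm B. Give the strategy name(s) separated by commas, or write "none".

M, R

Nothing dominates L: M at X (13>-6); R at X (13>-1).
L strictly dominates M — X: 13>-6, Y: 11>2.
R is strictly dominated by L (X: 13>-1, Y: 11>-4).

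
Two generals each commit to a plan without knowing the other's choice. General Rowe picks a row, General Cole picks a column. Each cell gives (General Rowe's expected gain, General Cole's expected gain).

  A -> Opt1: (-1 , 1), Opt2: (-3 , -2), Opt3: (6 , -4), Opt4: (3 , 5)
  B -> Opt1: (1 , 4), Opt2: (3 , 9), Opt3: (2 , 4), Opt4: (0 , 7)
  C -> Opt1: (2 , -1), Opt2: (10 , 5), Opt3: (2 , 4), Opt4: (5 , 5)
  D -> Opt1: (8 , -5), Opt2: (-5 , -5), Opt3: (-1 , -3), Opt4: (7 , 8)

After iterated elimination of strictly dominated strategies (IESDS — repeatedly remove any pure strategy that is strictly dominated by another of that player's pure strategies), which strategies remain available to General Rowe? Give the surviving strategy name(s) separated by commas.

C, D

General Cole's strategy Opt1 is strictly dominated by Opt4 (A: 5>1, B: 7>4, C: 5>-1, D: 8>-5) and is removed.
General Cole's strategy Opt3 is strictly dominated by Opt4 (A: 5>-4, B: 7>4, C: 5>4, D: 8>-3) and is removed.
General Rowe's strategy A is strictly dominated by C (Opt2: 10>-3, Opt4: 5>3) and is removed.
General Rowe's strategy B is strictly dominated by C (Opt2: 10>3, Opt4: 5>0) and is removed.
Among the remaining strategies, none is strictly dominated by another pure strategy of the same player, so the elimination stops.
Surviving strategies — General Rowe: {C, D}; General Cole: {Opt2, Opt4}.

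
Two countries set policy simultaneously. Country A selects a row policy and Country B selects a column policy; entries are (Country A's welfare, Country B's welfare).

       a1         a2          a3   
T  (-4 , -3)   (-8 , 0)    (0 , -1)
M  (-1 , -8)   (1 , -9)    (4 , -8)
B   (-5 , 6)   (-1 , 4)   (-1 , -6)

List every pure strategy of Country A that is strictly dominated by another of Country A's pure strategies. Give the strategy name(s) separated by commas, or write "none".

T, B

T: dominated, since M does at least as well everywhere (a1: -1>-4, a2: 1>-8, a3: 4>0).
M: no other strategy beats it everywhere (T at a1 (-1>-4); B at a1 (-1>-5)).
B: dominated, since M does at least as well everywhere (a1: -1>-5, a2: 1>-1, a3: 4>-1).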